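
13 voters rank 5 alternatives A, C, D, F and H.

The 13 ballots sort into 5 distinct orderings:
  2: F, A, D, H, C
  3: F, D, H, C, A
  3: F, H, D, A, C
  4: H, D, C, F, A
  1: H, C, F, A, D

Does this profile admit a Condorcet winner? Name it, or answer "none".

F

Check each pair by majority over 13 ballots:
A–C: C 8–5.
A vs D: D wins 10–3.
A vs F: F, 13–0.
A vs H: 2 to 11, H.
C vs D: C is ranked higher on 1 ballot, D on 12. D wins 12–1.
C vs F: F wins 8–5.
C vs H: H wins 13–0.
D vs F: F, 9–4.
D vs H: D is ranked higher on 2+3 = 5 ballots, H on 8. H wins 8–5.
F vs H: F preferred on 2+3+3 = 8 ballots; F wins 8–5.
F wins every pairwise contest, so F is the Condorcet winner.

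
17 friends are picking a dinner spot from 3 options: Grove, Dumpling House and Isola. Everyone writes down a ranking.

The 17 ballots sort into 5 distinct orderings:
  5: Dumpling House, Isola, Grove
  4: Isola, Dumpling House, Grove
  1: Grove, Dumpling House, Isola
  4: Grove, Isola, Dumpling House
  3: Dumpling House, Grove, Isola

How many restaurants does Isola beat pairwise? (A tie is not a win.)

Isola against each rival (17 friends):
Isola vs Grove: 9 to 8, Isola.
Isola–Dumpling House: Dumpling House 9–8.
Isola beats Grove; loses to Dumpling House — 1 pairwise win.

1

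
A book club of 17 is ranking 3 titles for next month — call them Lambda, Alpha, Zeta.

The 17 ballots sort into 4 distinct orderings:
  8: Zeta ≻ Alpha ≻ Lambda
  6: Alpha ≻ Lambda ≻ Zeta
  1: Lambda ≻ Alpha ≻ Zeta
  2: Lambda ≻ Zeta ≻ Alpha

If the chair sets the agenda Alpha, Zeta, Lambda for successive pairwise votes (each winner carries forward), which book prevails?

Round 1: Alpha vs Zeta — 7–10, Zeta advances.
Round 2: Zeta vs Lambda — 8–9, Lambda advances.
The agenda winner is Lambda.

Lambda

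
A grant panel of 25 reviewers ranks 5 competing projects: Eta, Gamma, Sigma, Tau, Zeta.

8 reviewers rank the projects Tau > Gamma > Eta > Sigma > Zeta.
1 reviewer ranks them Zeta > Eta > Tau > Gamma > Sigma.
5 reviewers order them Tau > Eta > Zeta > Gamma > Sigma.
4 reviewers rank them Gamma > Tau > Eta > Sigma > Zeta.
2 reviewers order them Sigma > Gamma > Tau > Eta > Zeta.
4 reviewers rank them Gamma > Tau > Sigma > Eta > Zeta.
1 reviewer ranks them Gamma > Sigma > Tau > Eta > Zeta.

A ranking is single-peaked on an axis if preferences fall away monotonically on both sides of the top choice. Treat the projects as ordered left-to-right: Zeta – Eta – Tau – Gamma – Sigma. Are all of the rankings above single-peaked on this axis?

Axis positions: Zeta=1, Eta=2, Tau=3, Gamma=4, Sigma=5.
Type 1 (peak Tau at position 3): ranking walks positions 3-4-2-5-1, expanding outward from the peak — single-peaked.
Type 2 (peak Zeta at position 1): ranking walks positions 1-2-3-4-5, expanding outward from the peak — single-peaked.
Type 3 (peak Tau at position 3): ranking walks positions 3-2-1-4-5, expanding outward from the peak — single-peaked.
Type 4 (peak Gamma at position 4): ranking walks positions 4-3-2-5-1, expanding outward from the peak — single-peaked.
Type 5 (peak Sigma at position 5): ranking walks positions 5-4-3-2-1, expanding outward from the peak — single-peaked.
Type 6 (peak Gamma at position 4): ranking walks positions 4-3-5-2-1, expanding outward from the peak — single-peaked.
Type 7 (peak Gamma at position 4): ranking walks positions 4-5-3-2-1, expanding outward from the peak — single-peaked.
Every ranking is single-peaked on this axis.

yes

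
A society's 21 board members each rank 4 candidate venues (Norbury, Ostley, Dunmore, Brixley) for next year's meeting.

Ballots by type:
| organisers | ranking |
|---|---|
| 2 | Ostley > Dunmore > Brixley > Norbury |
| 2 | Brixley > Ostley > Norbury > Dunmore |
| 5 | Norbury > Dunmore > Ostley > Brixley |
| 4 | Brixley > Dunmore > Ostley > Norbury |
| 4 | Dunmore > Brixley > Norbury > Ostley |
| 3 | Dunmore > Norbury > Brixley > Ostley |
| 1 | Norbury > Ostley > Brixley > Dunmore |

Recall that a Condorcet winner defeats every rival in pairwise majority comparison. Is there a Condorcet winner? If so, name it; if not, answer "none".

Dunmore

Head-to-head results (21 organisers):
Norbury vs Ostley: 13 to 8, Norbury.
Norbury vs Dunmore: 2+5+1 = 8 for Norbury, 13 for Dunmore — Dunmore by 13–8.
Norbury vs Brixley: 9 to 12, Brixley.
Ostley vs Dunmore: Dunmore wins 16–5.
Ostley vs Brixley: Brixley, 13–8.
Dunmore vs Brixley: Dunmore, 14–7.
Dunmore beats each of Norbury, Ostley, Brixley — Dunmore is the Condorcet winner.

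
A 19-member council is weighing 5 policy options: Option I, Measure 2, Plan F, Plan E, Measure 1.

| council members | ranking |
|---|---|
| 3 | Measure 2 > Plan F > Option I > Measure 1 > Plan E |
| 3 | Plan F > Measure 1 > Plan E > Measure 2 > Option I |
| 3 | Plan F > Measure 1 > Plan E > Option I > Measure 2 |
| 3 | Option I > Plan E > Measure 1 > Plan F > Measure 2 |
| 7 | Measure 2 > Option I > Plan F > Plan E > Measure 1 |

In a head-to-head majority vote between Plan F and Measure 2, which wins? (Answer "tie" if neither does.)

Ballots ranking Plan F above Measure 2: 3 + 3 + 3 = 9.
Ballots ranking Measure 2 above Plan F: 19 − 9 = 10.
Measure 2 wins the head-to-head 10–9.

Measure 2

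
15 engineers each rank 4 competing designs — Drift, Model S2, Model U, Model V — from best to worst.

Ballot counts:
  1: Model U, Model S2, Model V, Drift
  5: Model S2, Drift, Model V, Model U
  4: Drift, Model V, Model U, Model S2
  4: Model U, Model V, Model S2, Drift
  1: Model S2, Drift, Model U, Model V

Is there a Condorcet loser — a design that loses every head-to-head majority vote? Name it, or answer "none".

Pairwise majorities:
Drift vs Model S2: Model S2, 11–4.
Drift–Model U: Drift 10–5.
Drift–Model V: Drift 10–5.
Model S2 vs Model U: 6 to 9, Model U.
Model S2 vs Model V: 1+5+1 = 7 for Model S2, 8 for Model V — Model V by 8–7.
Model U vs Model V: Model U is ranked higher on 1+4+1 = 6 ballots, Model V on 9. Model V wins 9–6.
No design is winless: Drift beats Model U; Model S2 beats Drift; Model U beats Model S2; Model V beats Model S2. There is no Condorcet loser.

none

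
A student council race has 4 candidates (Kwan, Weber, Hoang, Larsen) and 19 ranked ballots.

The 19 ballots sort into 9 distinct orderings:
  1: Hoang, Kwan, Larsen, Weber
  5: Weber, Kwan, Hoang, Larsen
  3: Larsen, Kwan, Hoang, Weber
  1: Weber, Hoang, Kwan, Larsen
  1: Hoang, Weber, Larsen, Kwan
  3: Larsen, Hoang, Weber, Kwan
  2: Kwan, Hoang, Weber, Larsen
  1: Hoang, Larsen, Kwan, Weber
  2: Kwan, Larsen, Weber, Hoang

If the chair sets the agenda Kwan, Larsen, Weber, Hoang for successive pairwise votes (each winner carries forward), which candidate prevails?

Hoang

Round 1: Kwan vs Larsen — 11–8, Kwan advances.
Round 2: Kwan vs Weber — 9–10, Weber advances.
Round 3: Weber vs Hoang — 8–11, Hoang advances.
Hoang survives the agenda.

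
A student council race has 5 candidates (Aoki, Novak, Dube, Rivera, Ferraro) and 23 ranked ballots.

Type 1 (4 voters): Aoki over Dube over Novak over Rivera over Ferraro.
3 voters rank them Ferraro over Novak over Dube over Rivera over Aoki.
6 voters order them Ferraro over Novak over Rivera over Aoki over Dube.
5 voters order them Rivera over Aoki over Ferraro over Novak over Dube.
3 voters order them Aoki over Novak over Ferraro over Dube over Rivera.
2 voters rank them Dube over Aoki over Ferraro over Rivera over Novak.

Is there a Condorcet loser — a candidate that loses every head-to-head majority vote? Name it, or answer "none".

Head-to-head results (23 voters):
Aoki vs Novak: 4+5+3+2 = 14 for Aoki, 9 for Novak — Aoki by 14–9.
Aoki vs Dube: Aoki preferred on 4+6+5+3 = 18 ballots; Aoki wins 18–5.
Aoki vs Rivera: Aoki is ranked higher on 4+3+2 = 9 ballots, Rivera on 14. Rivera wins 14–9.
Aoki vs Ferraro: Aoki wins 14–9.
Novak vs Dube: 3+6+5+3 = 17 for Novak, 6 for Dube — Novak by 17–6.
Novak vs Rivera: 4+3+6+3 = 16 for Novak, 7 for Rivera — Novak by 16–7.
Novak–Ferraro: Ferraro 16–7.
Dube vs Rivera: Dube is ranked higher on 4+3+3+2 = 12 ballots, Rivera on 11. Dube wins 12–11.
Dube vs Ferraro: Ferraro wins 17–6.
Rivera vs Ferraro: Ferraro, 14–9.
Each candidate has at least one pairwise win (Aoki beats Novak; Novak beats Dube; Dube beats Rivera; Rivera beats Aoki; Ferraro beats Novak) — no Condorcet loser.

none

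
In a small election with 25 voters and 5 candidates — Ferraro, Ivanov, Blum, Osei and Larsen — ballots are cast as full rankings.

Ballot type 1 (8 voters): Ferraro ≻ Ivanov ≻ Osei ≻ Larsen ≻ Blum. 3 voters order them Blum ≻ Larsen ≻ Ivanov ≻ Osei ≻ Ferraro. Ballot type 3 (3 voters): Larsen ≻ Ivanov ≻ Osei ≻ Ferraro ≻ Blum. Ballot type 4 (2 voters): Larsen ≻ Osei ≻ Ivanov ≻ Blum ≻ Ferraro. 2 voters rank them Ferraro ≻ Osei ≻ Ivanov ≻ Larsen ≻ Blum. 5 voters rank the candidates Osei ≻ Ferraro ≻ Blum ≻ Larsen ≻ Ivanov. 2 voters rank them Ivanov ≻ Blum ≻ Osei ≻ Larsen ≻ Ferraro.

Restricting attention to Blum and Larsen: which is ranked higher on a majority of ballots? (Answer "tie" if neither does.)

Larsen

Ballots ranking Blum above Larsen: 3 + 5 + 2 = 10.
Ballots ranking Larsen above Blum: 25 − 10 = 15.
Larsen wins the head-to-head 15–10.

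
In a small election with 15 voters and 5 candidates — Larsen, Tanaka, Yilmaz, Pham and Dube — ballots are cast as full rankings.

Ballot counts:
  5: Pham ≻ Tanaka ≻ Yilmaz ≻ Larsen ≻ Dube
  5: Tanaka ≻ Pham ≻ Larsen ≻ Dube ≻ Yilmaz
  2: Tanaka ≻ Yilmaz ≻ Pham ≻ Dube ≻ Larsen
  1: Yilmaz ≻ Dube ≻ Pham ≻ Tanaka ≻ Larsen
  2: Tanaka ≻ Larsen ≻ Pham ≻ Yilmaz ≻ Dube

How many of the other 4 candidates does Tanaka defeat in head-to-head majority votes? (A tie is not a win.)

4

Tanaka against each rival (15 voters):
Tanaka vs Larsen: Tanaka, 15–0.
Tanaka vs Yilmaz: Tanaka, 14–1.
Tanaka vs Pham: Tanaka wins 9–6.
Tanaka vs Dube: Tanaka preferred on 5+5+2+2 = 14 ballots; Tanaka wins 14–1.
Tanaka beats Larsen, Yilmaz, Pham, Dube — 4 pairwise wins.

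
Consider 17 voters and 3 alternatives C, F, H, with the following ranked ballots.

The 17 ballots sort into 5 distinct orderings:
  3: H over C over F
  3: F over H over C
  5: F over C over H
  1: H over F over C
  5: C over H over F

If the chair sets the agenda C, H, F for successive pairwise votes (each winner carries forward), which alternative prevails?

F

Round 1: C vs H — 10–7, C advances.
Round 2: C vs F — 8–9, F advances.
F survives the agenda.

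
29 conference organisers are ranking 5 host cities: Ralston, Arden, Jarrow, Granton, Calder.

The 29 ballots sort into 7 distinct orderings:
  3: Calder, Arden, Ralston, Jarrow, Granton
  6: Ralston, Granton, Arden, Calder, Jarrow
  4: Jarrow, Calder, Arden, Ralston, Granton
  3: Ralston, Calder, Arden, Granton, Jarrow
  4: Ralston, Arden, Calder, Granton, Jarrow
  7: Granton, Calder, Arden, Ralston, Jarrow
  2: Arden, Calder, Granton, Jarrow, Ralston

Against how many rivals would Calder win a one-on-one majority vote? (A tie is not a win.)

4

Calder against each rival (29 organisers):
Calder vs Ralston: 16 to 13, Calder.
Calder–Arden: Calder 17–12.
Calder vs Jarrow: Calder preferred on 3+6+3+4+7+2 = 25 ballots; Calder wins 25–4.
Calder–Granton: Calder 16–13.
Calder beats Ralston, Arden, Jarrow, Granton — 4 pairwise wins.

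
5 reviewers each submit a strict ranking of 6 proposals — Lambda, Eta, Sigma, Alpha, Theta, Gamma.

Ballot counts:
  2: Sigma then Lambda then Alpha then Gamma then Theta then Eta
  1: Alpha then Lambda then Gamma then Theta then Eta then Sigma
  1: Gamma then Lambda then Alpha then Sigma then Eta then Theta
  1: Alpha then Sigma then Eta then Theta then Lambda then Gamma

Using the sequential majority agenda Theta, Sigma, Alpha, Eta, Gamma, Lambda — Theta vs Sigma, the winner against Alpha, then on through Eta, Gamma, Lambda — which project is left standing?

Round 1: Theta vs Sigma — 1–4, Sigma advances.
Round 2: Sigma vs Alpha — 2–3, Alpha advances.
Round 3: Alpha vs Eta — 5–0, Alpha advances.
Round 4: Alpha vs Gamma — 4–1, Alpha advances.
Round 5: Alpha vs Lambda — 2–3, Lambda advances.
Lambda survives the agenda.

Lambda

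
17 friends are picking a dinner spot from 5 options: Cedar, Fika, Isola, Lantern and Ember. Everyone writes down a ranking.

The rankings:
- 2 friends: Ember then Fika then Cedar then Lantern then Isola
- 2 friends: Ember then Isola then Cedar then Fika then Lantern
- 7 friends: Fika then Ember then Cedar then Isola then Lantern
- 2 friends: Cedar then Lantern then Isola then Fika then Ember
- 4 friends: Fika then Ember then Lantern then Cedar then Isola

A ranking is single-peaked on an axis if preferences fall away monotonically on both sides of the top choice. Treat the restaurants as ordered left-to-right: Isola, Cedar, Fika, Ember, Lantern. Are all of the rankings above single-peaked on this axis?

Axis positions: Isola=1, Cedar=2, Fika=3, Ember=4, Lantern=5.
Faction 1 (peak Ember at position 4): ranking walks positions 4-3-2-5-1, expanding outward from the peak — single-peaked.
Faction 2: ranking walks positions 4-1-2-3-5; Isola is ranked above Fika even though Fika lies between Isola and the peak Ember on the axis — preferences dip and rise again. Not single-peaked.
Faction 3 (peak Fika at position 3): ranking walks positions 3-4-2-1-5, expanding outward from the peak — single-peaked.
Faction 4: ranking walks positions 2-5-1-3-4; Lantern is ranked above Fika even though Fika lies between Lantern and the peak Cedar on the axis — preferences dip and rise again. Not single-peaked.
Faction 5 (peak Fika at position 3): ranking walks positions 3-4-5-2-1, expanding outward from the peak — single-peaked.
Faction 2 violates single-peakedness, so the profile is not single-peaked on this axis.

no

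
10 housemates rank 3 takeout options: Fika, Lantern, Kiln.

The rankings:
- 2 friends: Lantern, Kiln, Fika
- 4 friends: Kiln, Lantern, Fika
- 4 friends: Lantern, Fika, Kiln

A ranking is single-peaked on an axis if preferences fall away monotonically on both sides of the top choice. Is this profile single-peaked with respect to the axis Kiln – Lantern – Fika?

Axis positions: Kiln=1, Lantern=2, Fika=3.
Faction 1 (peak Lantern at position 2): ranking walks positions 2-1-3, expanding outward from the peak — single-peaked.
Faction 2 (peak Kiln at position 1): ranking walks positions 1-2-3, expanding outward from the peak — single-peaked.
Faction 3 (peak Lantern at position 2): ranking walks positions 2-3-1, expanding outward from the peak — single-peaked.
Every ranking is single-peaked on this axis.

yes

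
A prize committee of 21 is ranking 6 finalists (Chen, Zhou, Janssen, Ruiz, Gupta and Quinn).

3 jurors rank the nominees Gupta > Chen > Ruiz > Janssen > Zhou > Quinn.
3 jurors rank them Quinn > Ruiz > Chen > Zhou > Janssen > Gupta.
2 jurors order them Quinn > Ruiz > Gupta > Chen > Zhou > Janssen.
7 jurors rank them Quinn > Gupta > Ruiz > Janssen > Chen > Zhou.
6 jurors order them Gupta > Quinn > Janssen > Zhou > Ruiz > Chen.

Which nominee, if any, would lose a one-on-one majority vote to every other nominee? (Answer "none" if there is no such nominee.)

Head-to-head results (21 jurors):
Chen vs Zhou: 3+3+2+7 = 15 for Chen, 6 for Zhou — Chen by 15–6.
Chen vs Janssen: Janssen wins 13–8.
Chen vs Ruiz: 3 to 18, Ruiz.
Chen vs Gupta: 3 for Chen, 18 for Gupta — Gupta by 18–3.
Chen–Quinn: Quinn 18–3.
Zhou vs Janssen: Janssen wins 16–5.
Zhou–Ruiz: Ruiz 15–6.
Zhou vs Gupta: Zhou preferred on 3 ballots; Gupta wins 18–3.
Zhou vs Quinn: Quinn, 18–3.
Janssen vs Ruiz: 6 to 15, Ruiz.
Janssen vs Gupta: 3 for Janssen, 18 for Gupta — Gupta by 18–3.
Janssen vs Quinn: 3 for Janssen, 18 for Quinn — Quinn by 18–3.
Ruiz vs Gupta: Ruiz is ranked higher on 3+2 = 5 ballots, Gupta on 16. Gupta wins 16–5.
Ruiz vs Quinn: 3 to 18, Quinn.
Gupta vs Quinn: 3+6 = 9 for Gupta, 12 for Quinn — Quinn by 12–9.
Zhou is beaten in every head-to-head and is the Condorcet loser.

Zhou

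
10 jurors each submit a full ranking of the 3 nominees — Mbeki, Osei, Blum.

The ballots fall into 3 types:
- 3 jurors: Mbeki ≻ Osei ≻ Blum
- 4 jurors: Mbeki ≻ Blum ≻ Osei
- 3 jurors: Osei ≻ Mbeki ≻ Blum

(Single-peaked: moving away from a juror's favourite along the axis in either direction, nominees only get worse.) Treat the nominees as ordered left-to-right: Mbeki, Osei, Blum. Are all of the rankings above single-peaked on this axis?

no

Axis positions: Mbeki=1, Osei=2, Blum=3.
Type 1 (peak Mbeki at position 1): ranking walks positions 1-2-3, expanding outward from the peak — single-peaked.
Type 2: ranking walks positions 1-3-2; Blum is ranked above Osei even though Osei lies between Blum and the peak Mbeki on the axis — preferences dip and rise again. Not single-peaked.
Type 3 (peak Osei at position 2): ranking walks positions 2-1-3, expanding outward from the peak — single-peaked.
Type 2 violates single-peakedness, so the profile is not single-peaked on this axis.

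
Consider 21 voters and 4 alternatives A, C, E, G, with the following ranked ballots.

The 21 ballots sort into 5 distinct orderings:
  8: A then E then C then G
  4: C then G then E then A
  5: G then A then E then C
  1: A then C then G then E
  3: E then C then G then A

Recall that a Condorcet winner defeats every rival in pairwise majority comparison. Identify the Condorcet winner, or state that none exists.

Pairwise majorities:
A vs C: A, 14–7.
A vs E: A, 14–7.
A vs G: G, 12–9.
C vs E: E wins 16–5.
C vs G: C, 16–5.
E vs G: E, 11–10.
Each alternative drops at least one matchup (A loses to G; C loses to A; E loses to A; G loses to C); the cycle A beats C beats G beats A rules out a Condorcet winner.

none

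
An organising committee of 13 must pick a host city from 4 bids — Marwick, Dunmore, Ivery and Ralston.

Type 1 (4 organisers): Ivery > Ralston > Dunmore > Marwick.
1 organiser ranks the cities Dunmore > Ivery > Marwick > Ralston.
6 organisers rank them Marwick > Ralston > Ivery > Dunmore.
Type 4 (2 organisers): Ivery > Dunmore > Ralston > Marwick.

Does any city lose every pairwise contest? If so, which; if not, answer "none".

none

Pairwise majorities:
Marwick vs Dunmore: Dunmore wins 7–6.
Marwick vs Ivery: 6 for Marwick, 7 for Ivery — Ivery by 7–6.
Marwick–Ralston: Marwick 7–6.
Dunmore vs Ivery: Ivery, 12–1.
Dunmore vs Ralston: Dunmore is ranked higher on 1+2 = 3 ballots, Ralston on 10. Ralston wins 10–3.
Ivery vs Ralston: Ivery, 7–6.
Every city wins at least one matchup (Marwick beats Ralston; Dunmore beats Marwick; Ivery beats Marwick; Ralston beats Dunmore), so there is no Condorcet loser.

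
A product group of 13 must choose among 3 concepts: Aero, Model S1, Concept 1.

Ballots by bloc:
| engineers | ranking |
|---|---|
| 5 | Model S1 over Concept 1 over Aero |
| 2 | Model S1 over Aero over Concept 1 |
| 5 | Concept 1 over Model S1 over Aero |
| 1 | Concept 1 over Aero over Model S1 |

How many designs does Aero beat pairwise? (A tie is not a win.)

0

Aero against each rival (13 engineers):
Aero vs Model S1: Model S1, 12–1.
Aero vs Concept 1: Concept 1, 11–2.
Aero beats no one; loses to Model S1, Concept 1 — 0 pairwise wins.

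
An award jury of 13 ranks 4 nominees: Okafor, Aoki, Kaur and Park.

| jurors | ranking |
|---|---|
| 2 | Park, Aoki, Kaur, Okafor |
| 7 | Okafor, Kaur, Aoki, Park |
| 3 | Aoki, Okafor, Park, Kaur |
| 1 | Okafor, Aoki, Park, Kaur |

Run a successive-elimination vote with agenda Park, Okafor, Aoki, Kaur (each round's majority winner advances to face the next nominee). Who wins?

Okafor

Round 1: Park vs Okafor — 2–11, Okafor advances.
Round 2: Okafor vs Aoki — 8–5, Okafor advances.
Round 3: Okafor vs Kaur — 11–2, Okafor advances.
The agenda winner is Okafor.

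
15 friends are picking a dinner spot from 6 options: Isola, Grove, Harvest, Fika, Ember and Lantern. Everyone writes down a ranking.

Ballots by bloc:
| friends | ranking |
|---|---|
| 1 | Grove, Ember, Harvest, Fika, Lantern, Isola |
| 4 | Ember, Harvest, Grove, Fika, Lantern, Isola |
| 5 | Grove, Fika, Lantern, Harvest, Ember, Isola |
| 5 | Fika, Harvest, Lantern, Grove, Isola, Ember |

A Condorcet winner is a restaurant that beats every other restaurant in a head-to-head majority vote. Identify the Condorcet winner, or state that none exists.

Check each pair by majority over 15 ballots:
Isola vs Grove: Isola preferred on 0 ballots; Grove wins 15–0.
Isola vs Harvest: Isola preferred on 0 ballots; Harvest wins 15–0.
Isola vs Fika: Isola preferred on 0 ballots; Fika wins 15–0.
Isola vs Ember: Isola preferred on 5 ballots; Ember wins 10–5.
Isola vs Lantern: 0 for Isola, 15 for Lantern — Lantern by 15–0.
Grove vs Harvest: 1+5 = 6 for Grove, 9 for Harvest — Harvest by 9–6.
Grove vs Fika: Grove preferred on 1+4+5 = 10 ballots; Grove wins 10–5.
Grove vs Ember: Grove preferred on 1+5+5 = 11 ballots; Grove wins 11–4.
Grove vs Lantern: Grove preferred on 1+4+5 = 10 ballots; Grove wins 10–5.
Harvest vs Fika: 1+4 = 5 for Harvest, 10 for Fika — Fika by 10–5.
Harvest vs Ember: Harvest is ranked higher on 5+5 = 10 ballots, Ember on 5. Harvest wins 10–5.
Harvest vs Lantern: 1+4+5 = 10 for Harvest, 5 for Lantern — Harvest by 10–5.
Fika vs Ember: Fika preferred on 5+5 = 10 ballots; Fika wins 10–5.
Fika vs Lantern: 15 to 0, Fika.
Ember vs Lantern: Ember preferred on 1+4 = 5 ballots; Lantern wins 10–5.
No restaurant is unbeaten: Isola loses to Grove; Grove loses to Harvest; Harvest loses to Fika; Fika loses to Grove; Ember loses to Grove; Lantern loses to Grove. In particular Grove → Fika → Harvest → Grove is a majority cycle — no Condorcet winner exists.

none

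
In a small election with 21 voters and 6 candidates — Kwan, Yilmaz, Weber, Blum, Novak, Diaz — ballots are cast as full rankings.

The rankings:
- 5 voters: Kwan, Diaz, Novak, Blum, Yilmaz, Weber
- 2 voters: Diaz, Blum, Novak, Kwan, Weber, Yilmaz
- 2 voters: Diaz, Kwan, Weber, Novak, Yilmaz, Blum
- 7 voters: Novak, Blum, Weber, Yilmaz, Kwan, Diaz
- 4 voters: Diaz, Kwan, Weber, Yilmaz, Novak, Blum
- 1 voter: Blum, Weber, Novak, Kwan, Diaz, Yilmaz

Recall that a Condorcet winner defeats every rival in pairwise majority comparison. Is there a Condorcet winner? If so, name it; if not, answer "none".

Head-to-head results (21 voters):
Kwan vs Yilmaz: Kwan, 14–7.
Kwan vs Weber: Kwan wins 13–8.
Kwan vs Blum: Kwan, 11–10.
Kwan vs Novak: Kwan, 11–10.
Kwan vs Diaz: Kwan wins 13–8.
Yilmaz vs Weber: Weber, 16–5.
Yilmaz–Blum: Blum 15–6.
Yilmaz vs Novak: Novak, 17–4.
Yilmaz vs Diaz: Diaz, 14–7.
Weber–Blum: Blum 15–6.
Weber–Novak: Novak 14–7.
Weber vs Diaz: Diaz wins 13–8.
Blum vs Novak: Novak wins 18–3.
Blum–Diaz: Diaz 13–8.
Novak–Diaz: Diaz 13–8.
Kwan beats each of Yilmaz, Weber, Blum, Novak, Diaz — Kwan is the Condorcet winner.

Kwan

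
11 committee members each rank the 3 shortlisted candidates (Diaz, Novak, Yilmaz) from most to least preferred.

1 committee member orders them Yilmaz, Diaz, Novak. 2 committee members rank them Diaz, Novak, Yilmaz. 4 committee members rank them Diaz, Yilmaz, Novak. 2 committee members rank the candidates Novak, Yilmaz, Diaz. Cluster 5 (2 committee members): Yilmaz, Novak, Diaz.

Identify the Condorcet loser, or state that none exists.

Novak

Head-to-head results (11 committee members):
Diaz vs Novak: Diaz is ranked higher on 1+2+4 = 7 ballots, Novak on 4. Diaz wins 7–4.
Diaz vs Yilmaz: Diaz preferred on 2+4 = 6 ballots; Diaz wins 6–5.
Novak vs Yilmaz: Yilmaz wins 7–4.
Only Novak has no wins; Novak is the Condorcet loser.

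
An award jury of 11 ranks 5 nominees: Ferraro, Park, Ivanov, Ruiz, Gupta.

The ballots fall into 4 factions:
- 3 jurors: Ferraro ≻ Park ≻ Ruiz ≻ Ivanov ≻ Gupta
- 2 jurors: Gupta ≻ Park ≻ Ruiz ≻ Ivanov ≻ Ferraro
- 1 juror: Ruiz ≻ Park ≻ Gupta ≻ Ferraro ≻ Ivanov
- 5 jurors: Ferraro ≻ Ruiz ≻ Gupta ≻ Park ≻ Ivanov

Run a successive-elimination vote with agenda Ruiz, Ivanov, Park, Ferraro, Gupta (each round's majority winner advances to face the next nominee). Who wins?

Round 1: Ruiz vs Ivanov — 11–0, Ruiz advances.
Round 2: Ruiz vs Park — 6–5, Ruiz advances.
Round 3: Ruiz vs Ferraro — 3–8, Ferraro advances.
Round 4: Ferraro vs Gupta — 8–3, Ferraro advances.
The agenda winner is Ferraro.

Ferraro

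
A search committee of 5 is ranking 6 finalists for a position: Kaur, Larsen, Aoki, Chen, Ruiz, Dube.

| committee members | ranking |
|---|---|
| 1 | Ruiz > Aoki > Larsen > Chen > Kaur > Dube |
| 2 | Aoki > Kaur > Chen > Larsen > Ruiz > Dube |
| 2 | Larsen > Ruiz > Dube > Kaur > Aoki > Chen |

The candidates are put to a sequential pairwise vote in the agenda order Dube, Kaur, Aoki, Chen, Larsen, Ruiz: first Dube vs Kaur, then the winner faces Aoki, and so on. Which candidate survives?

Ruiz

Round 1: Dube vs Kaur — 2–3, Kaur advances.
Round 2: Kaur vs Aoki — 2–3, Aoki advances.
Round 3: Aoki vs Chen — 5–0, Aoki advances.
Round 4: Aoki vs Larsen — 3–2, Aoki advances.
Round 5: Aoki vs Ruiz — 2–3, Ruiz advances.
Ruiz survives the agenda.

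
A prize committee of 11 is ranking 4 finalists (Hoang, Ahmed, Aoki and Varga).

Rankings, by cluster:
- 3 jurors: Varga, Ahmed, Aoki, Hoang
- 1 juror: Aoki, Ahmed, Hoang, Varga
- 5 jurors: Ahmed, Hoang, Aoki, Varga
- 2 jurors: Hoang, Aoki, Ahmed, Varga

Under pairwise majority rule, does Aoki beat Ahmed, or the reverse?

Ballots ranking Aoki above Ahmed: 1 + 2 = 3.
Ballots ranking Ahmed above Aoki: 11 − 3 = 8.
Ahmed wins the head-to-head 8–3.

Ahmed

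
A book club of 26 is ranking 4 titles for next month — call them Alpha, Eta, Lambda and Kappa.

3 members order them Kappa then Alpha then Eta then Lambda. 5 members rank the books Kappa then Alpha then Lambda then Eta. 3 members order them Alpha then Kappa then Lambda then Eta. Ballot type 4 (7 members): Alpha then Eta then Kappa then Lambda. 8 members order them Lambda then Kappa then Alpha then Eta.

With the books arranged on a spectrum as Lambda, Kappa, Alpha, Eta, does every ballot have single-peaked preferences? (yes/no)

Axis positions: Lambda=1, Kappa=2, Alpha=3, Eta=4.
Ballot type 1 (peak Kappa at position 2): ranking walks positions 2-3-4-1, expanding outward from the peak — single-peaked.
Ballot type 2 (peak Kappa at position 2): ranking walks positions 2-3-1-4, expanding outward from the peak — single-peaked.
Ballot type 3 (peak Alpha at position 3): ranking walks positions 3-2-1-4, expanding outward from the peak — single-peaked.
Ballot type 4 (peak Alpha at position 3): ranking walks positions 3-4-2-1, expanding outward from the peak — single-peaked.
Ballot type 5 (peak Lambda at position 1): ranking walks positions 1-2-3-4, expanding outward from the peak — single-peaked.
Every ranking is single-peaked on this axis.

yes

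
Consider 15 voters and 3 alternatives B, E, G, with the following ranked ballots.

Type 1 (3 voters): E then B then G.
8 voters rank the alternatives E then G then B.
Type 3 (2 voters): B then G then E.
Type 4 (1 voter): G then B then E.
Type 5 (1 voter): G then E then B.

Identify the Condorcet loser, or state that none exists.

Head-to-head results (15 voters):
B vs E: E, 12–3.
B–G: G 10–5.
E vs G: E, 11–4.
B is beaten in every head-to-head and is the Condorcet loser.

B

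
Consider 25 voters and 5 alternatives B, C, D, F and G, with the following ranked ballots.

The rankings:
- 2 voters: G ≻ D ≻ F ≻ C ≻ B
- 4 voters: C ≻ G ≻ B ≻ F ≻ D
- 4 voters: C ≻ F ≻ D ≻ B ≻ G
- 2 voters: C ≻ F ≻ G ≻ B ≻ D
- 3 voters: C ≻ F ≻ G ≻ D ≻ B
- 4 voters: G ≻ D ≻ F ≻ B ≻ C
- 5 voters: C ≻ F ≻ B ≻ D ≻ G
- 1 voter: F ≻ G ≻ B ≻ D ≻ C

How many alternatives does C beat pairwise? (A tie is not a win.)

4

C against each rival (25 voters):
C vs B: 2+4+4+2+3+5 = 20 for C, 5 for B — C by 20–5.
C vs D: C, 18–7.
C vs F: C, 18–7.
C vs G: C preferred on 4+4+2+3+5 = 18 ballots; C wins 18–7.
C beats B, D, F, G — 4 pairwise wins.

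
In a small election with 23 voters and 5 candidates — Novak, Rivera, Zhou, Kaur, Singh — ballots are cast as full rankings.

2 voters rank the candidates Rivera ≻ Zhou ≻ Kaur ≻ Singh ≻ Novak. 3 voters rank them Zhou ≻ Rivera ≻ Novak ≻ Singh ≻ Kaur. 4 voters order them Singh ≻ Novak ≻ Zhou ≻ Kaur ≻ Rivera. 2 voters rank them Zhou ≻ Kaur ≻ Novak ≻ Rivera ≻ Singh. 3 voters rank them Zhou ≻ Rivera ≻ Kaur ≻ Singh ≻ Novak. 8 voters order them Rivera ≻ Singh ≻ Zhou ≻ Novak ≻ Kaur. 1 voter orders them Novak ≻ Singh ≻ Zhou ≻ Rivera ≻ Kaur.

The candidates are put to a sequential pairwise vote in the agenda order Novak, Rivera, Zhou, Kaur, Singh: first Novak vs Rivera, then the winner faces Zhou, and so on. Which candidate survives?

Singh

Round 1: Novak vs Rivera — 7–16, Rivera advances.
Round 2: Rivera vs Zhou — 10–13, Zhou advances.
Round 3: Zhou vs Kaur — 23–0, Zhou advances.
Round 4: Zhou vs Singh — 10–13, Singh advances.
Singh survives the agenda.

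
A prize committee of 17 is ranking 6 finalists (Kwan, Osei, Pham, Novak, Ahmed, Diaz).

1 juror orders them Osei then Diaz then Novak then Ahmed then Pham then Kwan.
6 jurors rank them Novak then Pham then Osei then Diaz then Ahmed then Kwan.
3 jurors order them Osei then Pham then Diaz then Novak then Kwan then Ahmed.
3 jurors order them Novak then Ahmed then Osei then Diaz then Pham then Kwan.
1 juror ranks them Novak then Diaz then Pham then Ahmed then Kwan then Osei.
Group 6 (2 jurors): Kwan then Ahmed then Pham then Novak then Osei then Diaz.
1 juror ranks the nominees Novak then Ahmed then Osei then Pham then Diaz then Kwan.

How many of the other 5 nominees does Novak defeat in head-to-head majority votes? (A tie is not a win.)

Novak against each rival (17 jurors):
Novak vs Kwan: Novak preferred on 1+6+3+3+1+1 = 15 ballots; Novak wins 15–2.
Novak vs Osei: Novak is ranked higher on 6+3+1+2+1 = 13 ballots, Osei on 4. Novak wins 13–4.
Novak–Pham: Novak 12–5.
Novak vs Ahmed: Novak wins 15–2.
Novak vs Diaz: 6+3+1+2+1 = 13 for Novak, 4 for Diaz — Novak by 13–4.
Novak beats Kwan, Osei, Pham, Ahmed, Diaz — 5 pairwise wins.

5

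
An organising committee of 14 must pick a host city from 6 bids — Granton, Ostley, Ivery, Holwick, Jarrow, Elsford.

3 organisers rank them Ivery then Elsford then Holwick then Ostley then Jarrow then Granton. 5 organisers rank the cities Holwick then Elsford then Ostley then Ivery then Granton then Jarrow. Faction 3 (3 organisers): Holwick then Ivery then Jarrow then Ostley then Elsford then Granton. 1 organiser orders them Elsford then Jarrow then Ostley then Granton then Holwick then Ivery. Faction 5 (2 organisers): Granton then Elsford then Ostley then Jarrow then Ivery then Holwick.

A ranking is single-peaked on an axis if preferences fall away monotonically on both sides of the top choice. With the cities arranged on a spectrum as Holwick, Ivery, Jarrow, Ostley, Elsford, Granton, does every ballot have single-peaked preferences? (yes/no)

no

Axis positions: Holwick=1, Ivery=2, Jarrow=3, Ostley=4, Elsford=5, Granton=6.
Faction 1: ranking walks positions 2-5-1-4-3-6; Elsford is ranked above Jarrow even though Jarrow lies between Elsford and the peak Ivery on the axis — preferences dip and rise again. Not single-peaked.
Faction 2: ranking walks positions 1-5-4-2-6-3; Elsford is ranked above Ivery even though Ivery lies between Elsford and the peak Holwick on the axis — preferences dip and rise again. Not single-peaked.
Faction 3 (peak Holwick at position 1): ranking walks positions 1-2-3-4-5-6, expanding outward from the peak — single-peaked.
Faction 4: ranking walks positions 5-3-4-6-1-2; Jarrow is ranked above Ostley even though Ostley lies between Jarrow and the peak Elsford on the axis — preferences dip and rise again. Not single-peaked.
Faction 5 (peak Granton at position 6): ranking walks positions 6-5-4-3-2-1, expanding outward from the peak — single-peaked.
Faction 1 violates single-peakedness, so the profile is not single-peaked on this axis.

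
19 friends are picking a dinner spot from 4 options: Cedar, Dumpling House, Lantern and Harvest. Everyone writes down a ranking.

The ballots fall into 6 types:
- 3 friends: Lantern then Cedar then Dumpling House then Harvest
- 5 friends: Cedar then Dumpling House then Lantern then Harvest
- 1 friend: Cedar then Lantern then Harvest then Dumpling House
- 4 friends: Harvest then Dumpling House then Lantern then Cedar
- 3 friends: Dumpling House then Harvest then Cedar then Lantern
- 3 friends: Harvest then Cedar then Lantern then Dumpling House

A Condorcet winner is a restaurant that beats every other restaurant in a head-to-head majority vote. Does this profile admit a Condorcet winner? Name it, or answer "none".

none

Pairwise majorities:
Cedar vs Dumpling House: Cedar wins 12–7.
Cedar vs Lantern: Cedar wins 12–7.
Cedar vs Harvest: Harvest, 10–9.
Dumpling House–Lantern: Dumpling House 12–7.
Dumpling House–Harvest: Dumpling House 11–8.
Lantern vs Harvest: Harvest, 10–9.
Each restaurant drops at least one matchup (Cedar loses to Harvest; Dumpling House loses to Cedar; Lantern loses to Cedar; Harvest loses to Dumpling House); the cycle Cedar beats Dumpling House beats Harvest beats Cedar rules out a Condorcet winner.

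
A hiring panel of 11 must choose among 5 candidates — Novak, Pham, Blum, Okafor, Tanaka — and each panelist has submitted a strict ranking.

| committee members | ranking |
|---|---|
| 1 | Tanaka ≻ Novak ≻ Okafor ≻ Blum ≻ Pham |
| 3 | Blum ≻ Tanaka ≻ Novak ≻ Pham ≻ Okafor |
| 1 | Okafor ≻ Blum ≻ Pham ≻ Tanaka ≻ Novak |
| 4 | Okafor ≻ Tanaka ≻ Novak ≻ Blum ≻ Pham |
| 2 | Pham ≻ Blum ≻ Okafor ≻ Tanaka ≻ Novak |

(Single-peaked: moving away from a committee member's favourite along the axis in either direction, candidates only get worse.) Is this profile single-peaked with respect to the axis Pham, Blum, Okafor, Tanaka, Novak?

Axis positions: Pham=1, Blum=2, Okafor=3, Tanaka=4, Novak=5.
Ballot type 1 (peak Tanaka at position 4): ranking walks positions 4-5-3-2-1, expanding outward from the peak — single-peaked.
Ballot type 2: ranking walks positions 2-4-5-1-3; Tanaka is ranked above Okafor even though Okafor lies between Tanaka and the peak Blum on the axis — preferences dip and rise again. Not single-peaked.
Ballot type 3 (peak Okafor at position 3): ranking walks positions 3-2-1-4-5, expanding outward from the peak — single-peaked.
Ballot type 4 (peak Okafor at position 3): ranking walks positions 3-4-5-2-1, expanding outward from the peak — single-peaked.
Ballot type 5 (peak Pham at position 1): ranking walks positions 1-2-3-4-5, expanding outward from the peak — single-peaked.
Ballot type 2 violates single-peakedness, so the profile is not single-peaked on this axis.

no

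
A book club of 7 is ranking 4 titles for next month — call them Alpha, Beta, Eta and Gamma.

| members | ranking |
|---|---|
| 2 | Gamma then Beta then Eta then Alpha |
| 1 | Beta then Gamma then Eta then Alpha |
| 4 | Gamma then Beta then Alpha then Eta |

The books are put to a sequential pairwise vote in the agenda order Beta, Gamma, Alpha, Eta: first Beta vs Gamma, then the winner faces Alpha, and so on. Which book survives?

Gamma

Round 1: Beta vs Gamma — 1–6, Gamma advances.
Round 2: Gamma vs Alpha — 7–0, Gamma advances.
Round 3: Gamma vs Eta — 7–0, Gamma advances.
Gamma survives the agenda.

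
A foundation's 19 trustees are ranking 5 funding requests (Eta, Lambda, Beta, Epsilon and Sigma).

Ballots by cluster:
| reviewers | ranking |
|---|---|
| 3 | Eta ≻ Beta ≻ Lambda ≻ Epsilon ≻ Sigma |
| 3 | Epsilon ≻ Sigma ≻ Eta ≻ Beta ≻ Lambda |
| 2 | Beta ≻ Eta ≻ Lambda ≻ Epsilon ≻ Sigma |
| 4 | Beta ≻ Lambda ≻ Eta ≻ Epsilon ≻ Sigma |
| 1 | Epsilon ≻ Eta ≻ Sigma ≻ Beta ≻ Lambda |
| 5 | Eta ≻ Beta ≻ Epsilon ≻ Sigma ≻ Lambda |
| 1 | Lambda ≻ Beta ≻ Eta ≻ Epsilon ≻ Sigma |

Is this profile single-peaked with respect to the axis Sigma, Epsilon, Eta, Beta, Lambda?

Axis positions: Sigma=1, Epsilon=2, Eta=3, Beta=4, Lambda=5.
Cluster 1 (peak Eta at position 3): ranking walks positions 3-4-5-2-1, expanding outward from the peak — single-peaked.
Cluster 2 (peak Epsilon at position 2): ranking walks positions 2-1-3-4-5, expanding outward from the peak — single-peaked.
Cluster 3 (peak Beta at position 4): ranking walks positions 4-3-5-2-1, expanding outward from the peak — single-peaked.
Cluster 4 (peak Beta at position 4): ranking walks positions 4-5-3-2-1, expanding outward from the peak — single-peaked.
Cluster 5 (peak Epsilon at position 2): ranking walks positions 2-3-1-4-5, expanding outward from the peak — single-peaked.
Cluster 6 (peak Eta at position 3): ranking walks positions 3-4-2-1-5, expanding outward from the peak — single-peaked.
Cluster 7 (peak Lambda at position 5): ranking walks positions 5-4-3-2-1, expanding outward from the peak — single-peaked.
Every ranking is single-peaked on this axis.

yes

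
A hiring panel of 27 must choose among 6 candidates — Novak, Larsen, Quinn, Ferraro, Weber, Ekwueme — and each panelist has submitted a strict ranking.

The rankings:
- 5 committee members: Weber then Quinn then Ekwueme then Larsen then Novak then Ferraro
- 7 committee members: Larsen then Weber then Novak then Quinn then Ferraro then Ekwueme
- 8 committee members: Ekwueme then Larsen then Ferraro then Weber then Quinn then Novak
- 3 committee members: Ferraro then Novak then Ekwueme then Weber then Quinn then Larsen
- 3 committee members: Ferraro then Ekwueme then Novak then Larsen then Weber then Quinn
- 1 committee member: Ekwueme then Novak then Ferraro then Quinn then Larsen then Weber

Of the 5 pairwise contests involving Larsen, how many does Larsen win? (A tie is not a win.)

Larsen against each rival (27 committee members):
Larsen vs Novak: Larsen preferred on 5+7+8 = 20 ballots; Larsen wins 20–7.
Larsen vs Quinn: 18 to 9, Larsen.
Larsen vs Ferraro: 20 to 7, Larsen.
Larsen vs Weber: Larsen wins 19–8.
Larsen vs Ekwueme: Ekwueme wins 20–7.
Larsen beats Novak, Quinn, Ferraro, Weber; loses to Ekwueme — 4 pairwise wins.

4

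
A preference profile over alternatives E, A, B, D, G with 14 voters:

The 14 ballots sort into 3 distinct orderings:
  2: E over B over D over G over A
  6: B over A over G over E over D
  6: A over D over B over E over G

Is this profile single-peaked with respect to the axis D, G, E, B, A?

no

Axis positions: D=1, G=2, E=3, B=4, A=5.
Faction 1: ranking walks positions 3-4-1-2-5; D is ranked above G even though G lies between D and the peak E on the axis — preferences dip and rise again. Not single-peaked.
Faction 2: ranking walks positions 4-5-2-3-1; G is ranked above E even though E lies between G and the peak B on the axis — preferences dip and rise again. Not single-peaked.
Faction 3: ranking walks positions 5-1-4-3-2; D is ranked above B even though B lies between D and the peak A on the axis — preferences dip and rise again. Not single-peaked.
Faction 1 violates single-peakedness, so the profile is not single-peaked on this axis.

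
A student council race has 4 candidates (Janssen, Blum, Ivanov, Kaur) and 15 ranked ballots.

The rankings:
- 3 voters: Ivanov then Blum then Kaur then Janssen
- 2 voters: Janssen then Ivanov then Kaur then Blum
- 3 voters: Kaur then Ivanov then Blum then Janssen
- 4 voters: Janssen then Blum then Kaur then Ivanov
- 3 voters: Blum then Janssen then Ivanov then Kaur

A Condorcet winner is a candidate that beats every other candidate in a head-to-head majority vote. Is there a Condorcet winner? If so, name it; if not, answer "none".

Check each pair by majority over 15 ballots:
Janssen vs Blum: Blum wins 9–6.
Janssen vs Ivanov: Janssen, 9–6.
Janssen vs Kaur: Janssen, 9–6.
Blum vs Ivanov: Ivanov wins 8–7.
Blum–Kaur: Blum 10–5.
Ivanov vs Kaur: Ivanov wins 8–7.
Each candidate drops at least one matchup (Janssen loses to Blum; Blum loses to Ivanov; Ivanov loses to Janssen; Kaur loses to Janssen); the cycle Janssen > Ivanov > Blum > Janssen rules out a Condorcet winner.

none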